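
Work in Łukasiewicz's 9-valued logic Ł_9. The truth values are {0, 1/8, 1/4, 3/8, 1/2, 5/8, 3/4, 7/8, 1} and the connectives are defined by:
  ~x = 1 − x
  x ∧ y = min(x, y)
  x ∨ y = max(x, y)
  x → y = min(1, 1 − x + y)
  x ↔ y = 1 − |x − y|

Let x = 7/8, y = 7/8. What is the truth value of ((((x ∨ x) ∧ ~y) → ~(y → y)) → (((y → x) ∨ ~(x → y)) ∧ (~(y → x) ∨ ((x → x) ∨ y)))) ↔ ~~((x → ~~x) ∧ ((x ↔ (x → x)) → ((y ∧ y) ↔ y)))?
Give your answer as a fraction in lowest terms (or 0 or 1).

1

x ∨ x = 7/8 ∨ 7/8 = 7/8
~y = ~7/8 = 1/8
(x ∨ x) ∧ ~y = 7/8 ∧ 1/8 = 1/8
y → y = 7/8 → 7/8 = 1
~(y → y) = ~1 = 0
((x ∨ x) ∧ ~y) → ~(y → y) = 1/8 → 0 = 7/8
y → x = 7/8 → 7/8 = 1
x → y = 7/8 → 7/8 = 1
~(x → y) = ~1 = 0
(y → x) ∨ ~(x → y) = 1 ∨ 0 = 1
y → x = 7/8 → 7/8 = 1
~(y → x) = ~1 = 0
x → x = 7/8 → 7/8 = 1
(x → x) ∨ y = 1 ∨ 7/8 = 1
~(y → x) ∨ ((x → x) ∨ y) = 0 ∨ 1 = 1
((y → x) ∨ ~(x → y)) ∧ (~(y → x) ∨ ((x → x) ∨ y)) = 1 ∧ 1 = 1
(((x ∨ x) ∧ ~y) → ~(y → y)) → (((y → x) ∨ ~(x → y)) ∧ (~(y → x) ∨ ((x → x) ∨ y))) = 7/8 → 1 = 1
~x = ~7/8 = 1/8
~~x = ~1/8 = 7/8
x → ~~x = 7/8 → 7/8 = 1
x → x = 7/8 → 7/8 = 1
x ↔ (x → x) = 7/8 ↔ 1 = 7/8
y ∧ y = 7/8 ∧ 7/8 = 7/8
(y ∧ y) ↔ y = 7/8 ↔ 7/8 = 1
(x ↔ (x → x)) → ((y ∧ y) ↔ y) = 7/8 → 1 = 1
(x → ~~x) ∧ ((x ↔ (x → x)) → ((y ∧ y) ↔ y)) = 1 ∧ 1 = 1
~((x → ~~x) ∧ ((x ↔ (x → x)) → ((y ∧ y) ↔ y))) = ~1 = 0
~~((x → ~~x) ∧ ((x ↔ (x → x)) → ((y ∧ y) ↔ y))) = ~0 = 1
((((x ∨ x) ∧ ~y) → ~(y → y)) → (((y → x) ∨ ~(x → y)) ∧ (~(y → x) ∨ ((x → x) ∨ y)))) ↔ ~~((x → ~~x) ∧ ((x ↔ (x → x)) → ((y ∧ y) ↔ y))) = 1 ↔ 1 = 1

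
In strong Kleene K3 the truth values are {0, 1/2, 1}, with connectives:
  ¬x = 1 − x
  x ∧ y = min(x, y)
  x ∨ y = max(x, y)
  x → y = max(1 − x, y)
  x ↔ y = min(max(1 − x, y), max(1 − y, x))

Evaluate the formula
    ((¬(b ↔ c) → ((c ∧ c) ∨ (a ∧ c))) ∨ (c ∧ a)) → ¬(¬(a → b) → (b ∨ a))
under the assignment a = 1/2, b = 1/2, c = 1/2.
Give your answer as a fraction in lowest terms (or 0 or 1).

b ↔ c = 1/2 ↔ 1/2 = 1/2
¬(b ↔ c) = ¬1/2 = 1/2
c ∧ c = 1/2 ∧ 1/2 = 1/2
a ∧ c = 1/2 ∧ 1/2 = 1/2
(c ∧ c) ∨ (a ∧ c) = 1/2 ∨ 1/2 = 1/2
¬(b ↔ c) → ((c ∧ c) ∨ (a ∧ c)) = 1/2 → 1/2 = 1/2
c ∧ a = 1/2 ∧ 1/2 = 1/2
(¬(b ↔ c) → ((c ∧ c) ∨ (a ∧ c))) ∨ (c ∧ a) = 1/2 ∨ 1/2 = 1/2
a → b = 1/2 → 1/2 = 1/2
¬(a → b) = ¬1/2 = 1/2
b ∨ a = 1/2 ∨ 1/2 = 1/2
¬(a → b) → (b ∨ a) = 1/2 → 1/2 = 1/2
¬(¬(a → b) → (b ∨ a)) = ¬1/2 = 1/2
((¬(b ↔ c) → ((c ∧ c) ∨ (a ∧ c))) ∨ (c ∧ a)) → ¬(¬(a → b) → (b ∨ a)) = 1/2 → 1/2 = 1/2

1/2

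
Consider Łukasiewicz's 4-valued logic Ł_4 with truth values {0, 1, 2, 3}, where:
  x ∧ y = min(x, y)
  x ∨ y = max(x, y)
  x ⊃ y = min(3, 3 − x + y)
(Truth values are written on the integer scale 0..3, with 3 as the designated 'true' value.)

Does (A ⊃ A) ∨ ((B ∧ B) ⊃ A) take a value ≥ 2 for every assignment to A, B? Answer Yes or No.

Yes

A = 0, B = 0 ↦ 3
A = 0, B = 1 ↦ 3
A = 0, B = 2 ↦ 3
A = 0, B = 3 ↦ 3
A = 1, B = 0 ↦ 3
A = 1, B = 1 ↦ 3
A = 1, B = 2 ↦ 3
A = 1, B = 3 ↦ 3
A = 2, B = 0 ↦ 3
A = 2, B = 1 ↦ 3
A = 2, B = 2 ↦ 3
A = 2, B = 3 ↦ 3
A = 3, B = 0 ↦ 3
A = 3, B = 1 ↦ 3
A = 3, B = 2 ↦ 3
A = 3, B = 3 ↦ 3
Every assignment gives a value ≥ 2.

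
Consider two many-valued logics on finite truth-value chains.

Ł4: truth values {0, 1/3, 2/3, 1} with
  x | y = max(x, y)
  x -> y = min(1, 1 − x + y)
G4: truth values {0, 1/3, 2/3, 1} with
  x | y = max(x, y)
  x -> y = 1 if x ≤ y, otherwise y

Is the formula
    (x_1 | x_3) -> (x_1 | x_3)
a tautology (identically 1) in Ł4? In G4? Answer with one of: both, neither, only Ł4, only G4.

both

In Ł4: every assignment gives 1 — tautology.
In G4: every assignment gives 1 — tautology.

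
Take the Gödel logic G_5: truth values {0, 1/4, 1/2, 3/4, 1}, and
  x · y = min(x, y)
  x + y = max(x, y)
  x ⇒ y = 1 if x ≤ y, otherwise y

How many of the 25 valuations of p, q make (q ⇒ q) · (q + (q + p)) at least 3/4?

16

value 1: 9 assignments (counts)
value 3/4: 7 assignments (counts)
value 1/2: 5 assignments
value 1/4: 3 assignments
value 0: 1 assignment
So 16 of the 25 assignments meet the threshold.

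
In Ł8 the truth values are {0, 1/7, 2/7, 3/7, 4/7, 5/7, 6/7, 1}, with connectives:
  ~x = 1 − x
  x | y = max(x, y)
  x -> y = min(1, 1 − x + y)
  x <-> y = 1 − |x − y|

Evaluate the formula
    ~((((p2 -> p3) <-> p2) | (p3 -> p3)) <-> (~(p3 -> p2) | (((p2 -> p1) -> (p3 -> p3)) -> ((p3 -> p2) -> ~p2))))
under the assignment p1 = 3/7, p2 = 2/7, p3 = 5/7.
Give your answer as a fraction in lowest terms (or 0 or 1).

0

p2 -> p3 = 2/7 -> 5/7 = 1
(p2 -> p3) <-> p2 = 1 <-> 2/7 = 2/7
p3 -> p3 = 5/7 -> 5/7 = 1
((p2 -> p3) <-> p2) | (p3 -> p3) = 2/7 | 1 = 1
p3 -> p2 = 5/7 -> 2/7 = 4/7
~(p3 -> p2) = ~4/7 = 3/7
p2 -> p1 = 2/7 -> 3/7 = 1
p3 -> p3 = 5/7 -> 5/7 = 1
(p2 -> p1) -> (p3 -> p3) = 1 -> 1 = 1
p3 -> p2 = 5/7 -> 2/7 = 4/7
~p2 = ~2/7 = 5/7
(p3 -> p2) -> ~p2 = 4/7 -> 5/7 = 1
((p2 -> p1) -> (p3 -> p3)) -> ((p3 -> p2) -> ~p2) = 1 -> 1 = 1
~(p3 -> p2) | (((p2 -> p1) -> (p3 -> p3)) -> ((p3 -> p2) -> ~p2)) = 3/7 | 1 = 1
(((p2 -> p3) <-> p2) | (p3 -> p3)) <-> (~(p3 -> p2) | (((p2 -> p1) -> (p3 -> p3)) -> ((p3 -> p2) -> ~p2))) = 1 <-> 1 = 1
~((((p2 -> p3) <-> p2) | (p3 -> p3)) <-> (~(p3 -> p2) | (((p2 -> p1) -> (p3 -> p3)) -> ((p3 -> p2) -> ~p2)))) = ~1 = 0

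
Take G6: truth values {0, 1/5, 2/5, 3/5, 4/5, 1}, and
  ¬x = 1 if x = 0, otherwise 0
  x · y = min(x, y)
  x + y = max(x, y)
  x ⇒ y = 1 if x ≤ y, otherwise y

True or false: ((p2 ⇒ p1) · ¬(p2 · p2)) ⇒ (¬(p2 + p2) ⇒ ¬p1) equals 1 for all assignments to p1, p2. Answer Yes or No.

Counterexample: take p1 = 1/5, p2 = 0.
p2 ⇒ p1 = 0 ⇒ 1/5 = 1
p2 · p2 = 0 · 0 = 0
¬(p2 · p2) = ¬0 = 1
(p2 ⇒ p1) · ¬(p2 · p2) = 1 · 1 = 1
p2 + p2 = 0 + 0 = 0
¬(p2 + p2) = ¬0 = 1
¬p1 = ¬1/5 = 0
¬(p2 + p2) ⇒ ¬p1 = 1 ⇒ 0 = 0
((p2 ⇒ p1) · ¬(p2 · p2)) ⇒ (¬(p2 + p2) ⇒ ¬p1) = 1 ⇒ 0 = 0
This gives 0 ≠ 1.

No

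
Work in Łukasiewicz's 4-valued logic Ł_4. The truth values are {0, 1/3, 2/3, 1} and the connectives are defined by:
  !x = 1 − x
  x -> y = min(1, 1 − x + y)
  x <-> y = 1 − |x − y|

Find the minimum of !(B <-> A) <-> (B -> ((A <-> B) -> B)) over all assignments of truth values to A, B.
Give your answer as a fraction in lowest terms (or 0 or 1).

0

Take A = 0, B = 0:
B <-> A = 0 <-> 0 = 1
!(B <-> A) = !1 = 0
A <-> B = 0 <-> 0 = 1
(A <-> B) -> B = 1 -> 0 = 0
B -> ((A <-> B) -> B) = 0 -> 0 = 1
!(B <-> A) <-> (B -> ((A <-> B) -> B)) = 0 <-> 1 = 0
No assignment yields a value below 0, so this is the minimum.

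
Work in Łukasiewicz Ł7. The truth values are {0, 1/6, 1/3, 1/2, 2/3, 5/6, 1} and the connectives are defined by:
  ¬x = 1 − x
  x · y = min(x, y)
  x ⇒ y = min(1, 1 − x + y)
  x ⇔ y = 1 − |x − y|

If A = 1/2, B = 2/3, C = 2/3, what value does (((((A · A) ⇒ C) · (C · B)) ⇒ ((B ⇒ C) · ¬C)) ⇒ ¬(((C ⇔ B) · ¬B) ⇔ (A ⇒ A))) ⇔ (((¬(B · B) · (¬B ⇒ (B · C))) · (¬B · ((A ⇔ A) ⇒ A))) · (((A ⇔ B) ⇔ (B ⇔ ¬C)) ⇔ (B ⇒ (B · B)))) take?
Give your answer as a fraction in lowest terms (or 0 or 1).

1/3

A · A = 1/2 · 1/2 = 1/2
(A · A) ⇒ C = 1/2 ⇒ 2/3 = 1
C · B = 2/3 · 2/3 = 2/3
((A · A) ⇒ C) · (C · B) = 1 · 2/3 = 2/3
B ⇒ C = 2/3 ⇒ 2/3 = 1
¬C = ¬2/3 = 1/3
(B ⇒ C) · ¬C = 1 · 1/3 = 1/3
(((A · A) ⇒ C) · (C · B)) ⇒ ((B ⇒ C) · ¬C) = 2/3 ⇒ 1/3 = 2/3
C ⇔ B = 2/3 ⇔ 2/3 = 1
¬B = ¬2/3 = 1/3
(C ⇔ B) · ¬B = 1 · 1/3 = 1/3
A ⇒ A = 1/2 ⇒ 1/2 = 1
((C ⇔ B) · ¬B) ⇔ (A ⇒ A) = 1/3 ⇔ 1 = 1/3
¬(((C ⇔ B) · ¬B) ⇔ (A ⇒ A)) = ¬1/3 = 2/3
((((A · A) ⇒ C) · (C · B)) ⇒ ((B ⇒ C) · ¬C)) ⇒ ¬(((C ⇔ B) · ¬B) ⇔ (A ⇒ A)) = 2/3 ⇒ 2/3 = 1
B · B = 2/3 · 2/3 = 2/3
¬(B · B) = ¬2/3 = 1/3
¬B = ¬2/3 = 1/3
B · C = 2/3 · 2/3 = 2/3
¬B ⇒ (B · C) = 1/3 ⇒ 2/3 = 1
¬(B · B) · (¬B ⇒ (B · C)) = 1/3 · 1 = 1/3
¬B = ¬2/3 = 1/3
A ⇔ A = 1/2 ⇔ 1/2 = 1
(A ⇔ A) ⇒ A = 1 ⇒ 1/2 = 1/2
¬B · ((A ⇔ A) ⇒ A) = 1/3 · 1/2 = 1/3
(¬(B · B) · (¬B ⇒ (B · C))) · (¬B · ((A ⇔ A) ⇒ A)) = 1/3 · 1/3 = 1/3
A ⇔ B = 1/2 ⇔ 2/3 = 5/6
¬C = ¬2/3 = 1/3
B ⇔ ¬C = 2/3 ⇔ 1/3 = 2/3
(A ⇔ B) ⇔ (B ⇔ ¬C) = 5/6 ⇔ 2/3 = 5/6
B · B = 2/3 · 2/3 = 2/3
B ⇒ (B · B) = 2/3 ⇒ 2/3 = 1
((A ⇔ B) ⇔ (B ⇔ ¬C)) ⇔ (B ⇒ (B · B)) = 5/6 ⇔ 1 = 5/6
((¬(B · B) · (¬B ⇒ (B · C))) · (¬B · ((A ⇔ A) ⇒ A))) · (((A ⇔ B) ⇔ (B ⇔ ¬C)) ⇔ (B ⇒ (B · B))) = 1/3 · 5/6 = 1/3
(((((A · A) ⇒ C) · (C · B)) ⇒ ((B ⇒ C) · ¬C)) ⇒ ¬(((C ⇔ B) · ¬B) ⇔ (A ⇒ A))) ⇔ (((¬(B · B) · (¬B ⇒ (B · C))) · (¬B · ((A ⇔ A) ⇒ A))) · (((A ⇔ B) ⇔ (B ⇔ ¬C)) ⇔ (B ⇒ (B · B)))) = 1 ⇔ 1/3 = 1/3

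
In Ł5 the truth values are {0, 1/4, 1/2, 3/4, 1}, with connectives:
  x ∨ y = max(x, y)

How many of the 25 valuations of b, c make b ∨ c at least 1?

9

value 1: 9 assignments (counts)
value 3/4: 7 assignments
value 1/2: 5 assignments
value 1/4: 3 assignments
value 0: 1 assignment
So 9 of the 25 assignments meet the threshold.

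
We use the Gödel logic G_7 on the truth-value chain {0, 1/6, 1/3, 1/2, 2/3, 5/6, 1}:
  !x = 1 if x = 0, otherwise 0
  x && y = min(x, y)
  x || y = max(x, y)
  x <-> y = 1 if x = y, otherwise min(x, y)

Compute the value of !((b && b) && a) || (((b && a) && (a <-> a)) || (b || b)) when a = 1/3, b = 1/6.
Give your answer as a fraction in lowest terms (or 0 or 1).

b && b = 1/6 && 1/6 = 1/6
(b && b) && a = 1/6 && 1/3 = 1/6
!((b && b) && a) = !1/6 = 0
b && a = 1/6 && 1/3 = 1/6
a <-> a = 1/3 <-> 1/3 = 1
(b && a) && (a <-> a) = 1/6 && 1 = 1/6
b || b = 1/6 || 1/6 = 1/6
((b && a) && (a <-> a)) || (b || b) = 1/6 || 1/6 = 1/6
!((b && b) && a) || (((b && a) && (a <-> a)) || (b || b)) = 0 || 1/6 = 1/6

1/6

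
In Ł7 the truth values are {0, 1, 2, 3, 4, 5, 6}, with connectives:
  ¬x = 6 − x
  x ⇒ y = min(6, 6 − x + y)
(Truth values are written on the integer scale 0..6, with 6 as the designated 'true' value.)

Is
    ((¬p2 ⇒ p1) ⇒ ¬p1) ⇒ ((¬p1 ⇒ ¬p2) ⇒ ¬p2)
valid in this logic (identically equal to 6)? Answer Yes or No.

Counterexample: take p1 = 1, p2 = 1.
¬p2 = ¬1 = 5
¬p2 ⇒ p1 = 5 ⇒ 1 = 2
¬p1 = ¬1 = 5
(¬p2 ⇒ p1) ⇒ ¬p1 = 2 ⇒ 5 = 6
¬p1 = ¬1 = 5
¬p2 = ¬1 = 5
¬p1 ⇒ ¬p2 = 5 ⇒ 5 = 6
¬p2 = ¬1 = 5
(¬p1 ⇒ ¬p2) ⇒ ¬p2 = 6 ⇒ 5 = 5
((¬p2 ⇒ p1) ⇒ ¬p1) ⇒ ((¬p1 ⇒ ¬p2) ⇒ ¬p2) = 6 ⇒ 5 = 5
This gives 5 ≠ 6.

No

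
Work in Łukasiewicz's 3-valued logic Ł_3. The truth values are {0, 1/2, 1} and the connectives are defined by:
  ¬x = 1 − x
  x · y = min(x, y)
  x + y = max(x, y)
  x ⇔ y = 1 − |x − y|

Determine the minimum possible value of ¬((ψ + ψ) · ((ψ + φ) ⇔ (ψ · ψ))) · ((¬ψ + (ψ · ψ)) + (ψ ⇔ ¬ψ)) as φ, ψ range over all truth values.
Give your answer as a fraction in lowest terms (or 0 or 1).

0

Take φ = 0, ψ = 1:
ψ + ψ = 1 + 1 = 1
ψ + φ = 1 + 0 = 1
ψ · ψ = 1 · 1 = 1
(ψ + φ) ⇔ (ψ · ψ) = 1 ⇔ 1 = 1
(ψ + ψ) · ((ψ + φ) ⇔ (ψ · ψ)) = 1 · 1 = 1
¬((ψ + ψ) · ((ψ + φ) ⇔ (ψ · ψ))) = ¬1 = 0
¬ψ = ¬1 = 0
ψ · ψ = 1 · 1 = 1
¬ψ + (ψ · ψ) = 0 + 1 = 1
¬ψ = ¬1 = 0
ψ ⇔ ¬ψ = 1 ⇔ 0 = 0
(¬ψ + (ψ · ψ)) + (ψ ⇔ ¬ψ) = 1 + 0 = 1
¬((ψ + ψ) · ((ψ + φ) ⇔ (ψ · ψ))) · ((¬ψ + (ψ · ψ)) + (ψ ⇔ ¬ψ)) = 0 · 1 = 0
No assignment yields a value below 0, so this is the minimum.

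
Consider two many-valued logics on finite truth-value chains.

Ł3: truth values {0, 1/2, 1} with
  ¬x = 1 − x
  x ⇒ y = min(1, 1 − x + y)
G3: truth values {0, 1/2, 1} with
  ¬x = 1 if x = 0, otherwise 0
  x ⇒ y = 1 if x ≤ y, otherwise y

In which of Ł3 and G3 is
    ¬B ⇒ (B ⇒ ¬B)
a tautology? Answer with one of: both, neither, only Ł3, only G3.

both

In Ł3: every assignment gives 1 — tautology.
In G3: every assignment gives 1 — tautology.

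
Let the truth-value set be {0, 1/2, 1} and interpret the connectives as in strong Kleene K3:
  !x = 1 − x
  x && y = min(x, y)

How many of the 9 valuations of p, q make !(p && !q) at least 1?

5

p = 0, q = 0 ↦ 1  ≥
p = 0, q = 1/2 ↦ 1  ≥
p = 0, q = 1 ↦ 1  ≥
p = 1/2, q = 0 ↦ 1/2  <
p = 1/2, q = 1/2 ↦ 1/2  <
p = 1/2, q = 1 ↦ 1  ≥
p = 1, q = 0 ↦ 0  <
p = 1, q = 1/2 ↦ 1/2  <
p = 1, q = 1 ↦ 1  ≥
So 5 of the 9 assignments meet the threshold.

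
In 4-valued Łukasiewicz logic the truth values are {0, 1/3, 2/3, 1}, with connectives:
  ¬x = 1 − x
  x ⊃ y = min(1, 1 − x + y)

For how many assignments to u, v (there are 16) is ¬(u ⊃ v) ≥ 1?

1

u = 0, v = 0 ↦ 0  <
u = 0, v = 1/3 ↦ 0  <
u = 0, v = 2/3 ↦ 0  <
u = 0, v = 1 ↦ 0  <
u = 1/3, v = 0 ↦ 1/3  <
u = 1/3, v = 1/3 ↦ 0  <
u = 1/3, v = 2/3 ↦ 0  <
u = 1/3, v = 1 ↦ 0  <
u = 2/3, v = 0 ↦ 2/3  <
u = 2/3, v = 1/3 ↦ 1/3  <
u = 2/3, v = 2/3 ↦ 0  <
u = 2/3, v = 1 ↦ 0  <
u = 1, v = 0 ↦ 1  ≥
u = 1, v = 1/3 ↦ 2/3  <
u = 1, v = 2/3 ↦ 1/3  <
u = 1, v = 1 ↦ 0  <
So 1 of the 16 assignments meets the threshold.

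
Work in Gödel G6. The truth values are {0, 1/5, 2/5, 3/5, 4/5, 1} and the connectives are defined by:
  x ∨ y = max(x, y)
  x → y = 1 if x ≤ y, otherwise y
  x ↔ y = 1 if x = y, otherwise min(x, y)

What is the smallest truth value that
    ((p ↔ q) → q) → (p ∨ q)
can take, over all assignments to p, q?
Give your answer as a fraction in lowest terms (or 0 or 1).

Take p = 0, q = 1/5:
p ↔ q = 0 ↔ 1/5 = 0
(p ↔ q) → q = 0 → 1/5 = 1
p ∨ q = 0 ∨ 1/5 = 1/5
((p ↔ q) → q) → (p ∨ q) = 1 → 1/5 = 1/5
No assignment yields a value below 1/5, so this is the minimum.

1/5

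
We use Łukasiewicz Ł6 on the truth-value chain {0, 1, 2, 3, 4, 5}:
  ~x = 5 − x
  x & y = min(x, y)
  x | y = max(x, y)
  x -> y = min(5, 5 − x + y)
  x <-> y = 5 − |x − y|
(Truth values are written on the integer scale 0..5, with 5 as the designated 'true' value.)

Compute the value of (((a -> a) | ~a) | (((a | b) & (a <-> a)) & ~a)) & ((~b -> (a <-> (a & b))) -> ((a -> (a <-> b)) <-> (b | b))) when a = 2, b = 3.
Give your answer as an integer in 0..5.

3

a -> a = 2 -> 2 = 5
~a = ~2 = 3
(a -> a) | ~a = 5 | 3 = 5
a | b = 2 | 3 = 3
a <-> a = 2 <-> 2 = 5
(a | b) & (a <-> a) = 3 & 5 = 3
~a = ~2 = 3
((a | b) & (a <-> a)) & ~a = 3 & 3 = 3
((a -> a) | ~a) | (((a | b) & (a <-> a)) & ~a) = 5 | 3 = 5
~b = ~3 = 2
a & b = 2 & 3 = 2
a <-> (a & b) = 2 <-> 2 = 5
~b -> (a <-> (a & b)) = 2 -> 5 = 5
a <-> b = 2 <-> 3 = 4
a -> (a <-> b) = 2 -> 4 = 5
b | b = 3 | 3 = 3
(a -> (a <-> b)) <-> (b | b) = 5 <-> 3 = 3
(~b -> (a <-> (a & b))) -> ((a -> (a <-> b)) <-> (b | b)) = 5 -> 3 = 3
(((a -> a) | ~a) | (((a | b) & (a <-> a)) & ~a)) & ((~b -> (a <-> (a & b))) -> ((a -> (a <-> b)) <-> (b | b))) = 5 & 3 = 3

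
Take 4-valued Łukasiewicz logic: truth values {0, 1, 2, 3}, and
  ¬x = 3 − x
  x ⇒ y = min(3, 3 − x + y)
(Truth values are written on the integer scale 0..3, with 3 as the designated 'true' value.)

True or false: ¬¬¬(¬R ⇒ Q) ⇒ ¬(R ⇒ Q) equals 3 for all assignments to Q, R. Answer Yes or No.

No

Counterexample: take Q = 0, R = 0.
¬R = ¬0 = 3
¬R ⇒ Q = 3 ⇒ 0 = 0
¬(¬R ⇒ Q) = ¬0 = 3
¬¬(¬R ⇒ Q) = ¬3 = 0
¬¬¬(¬R ⇒ Q) = ¬0 = 3
R ⇒ Q = 0 ⇒ 0 = 3
¬(R ⇒ Q) = ¬3 = 0
¬¬¬(¬R ⇒ Q) ⇒ ¬(R ⇒ Q) = 3 ⇒ 0 = 0
This gives 0 ≠ 3.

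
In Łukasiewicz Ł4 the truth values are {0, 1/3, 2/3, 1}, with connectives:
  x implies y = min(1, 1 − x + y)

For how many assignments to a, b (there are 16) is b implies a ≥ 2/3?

13

a = 0, b = 0 ↦ 1  ≥
a = 0, b = 1/3 ↦ 2/3  ≥
a = 0, b = 2/3 ↦ 1/3  <
a = 0, b = 1 ↦ 0  <
a = 1/3, b = 0 ↦ 1  ≥
a = 1/3, b = 1/3 ↦ 1  ≥
a = 1/3, b = 2/3 ↦ 2/3  ≥
a = 1/3, b = 1 ↦ 1/3  <
a = 2/3, b = 0 ↦ 1  ≥
a = 2/3, b = 1/3 ↦ 1  ≥
a = 2/3, b = 2/3 ↦ 1  ≥
a = 2/3, b = 1 ↦ 2/3  ≥
a = 1, b = 0 ↦ 1  ≥
a = 1, b = 1/3 ↦ 1  ≥
a = 1, b = 2/3 ↦ 1  ≥
a = 1, b = 1 ↦ 1  ≥
So 13 of the 16 assignments meet the threshold.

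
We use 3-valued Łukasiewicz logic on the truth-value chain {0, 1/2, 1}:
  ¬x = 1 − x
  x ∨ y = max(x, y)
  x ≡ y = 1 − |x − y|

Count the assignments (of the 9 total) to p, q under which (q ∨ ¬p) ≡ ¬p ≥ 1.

6

p = 0, q = 0 ↦ 1  ≥
p = 0, q = 1/2 ↦ 1  ≥
p = 0, q = 1 ↦ 1  ≥
p = 1/2, q = 0 ↦ 1  ≥
p = 1/2, q = 1/2 ↦ 1  ≥
p = 1/2, q = 1 ↦ 1/2  <
p = 1, q = 0 ↦ 1  ≥
p = 1, q = 1/2 ↦ 1/2  <
p = 1, q = 1 ↦ 0  <
So 6 of the 9 assignments meet the threshold.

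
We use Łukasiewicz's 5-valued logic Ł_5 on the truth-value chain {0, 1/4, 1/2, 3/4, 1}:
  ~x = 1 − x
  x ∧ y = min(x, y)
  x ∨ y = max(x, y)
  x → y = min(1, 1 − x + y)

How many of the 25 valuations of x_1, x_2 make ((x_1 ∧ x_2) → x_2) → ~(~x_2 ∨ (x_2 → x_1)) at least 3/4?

3

value 1: 1 assignment (counts)
value 3/4: 2 assignments (counts)
value 1/2: 3 assignments
value 1/4: 4 assignments
value 0: 15 assignments
So 3 of the 25 assignments meet the threshold.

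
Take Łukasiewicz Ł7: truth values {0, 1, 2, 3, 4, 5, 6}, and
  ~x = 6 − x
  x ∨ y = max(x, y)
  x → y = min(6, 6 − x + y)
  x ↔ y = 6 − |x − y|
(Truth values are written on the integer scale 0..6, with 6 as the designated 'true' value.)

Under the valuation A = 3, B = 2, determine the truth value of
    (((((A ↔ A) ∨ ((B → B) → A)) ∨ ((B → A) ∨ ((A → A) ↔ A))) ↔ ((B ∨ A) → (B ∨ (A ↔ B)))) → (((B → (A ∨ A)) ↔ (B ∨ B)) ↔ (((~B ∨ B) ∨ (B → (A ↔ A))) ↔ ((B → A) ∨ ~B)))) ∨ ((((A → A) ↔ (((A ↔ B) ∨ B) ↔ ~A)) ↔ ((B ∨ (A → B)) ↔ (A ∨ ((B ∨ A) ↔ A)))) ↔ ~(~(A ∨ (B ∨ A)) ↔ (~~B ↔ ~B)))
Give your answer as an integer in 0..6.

2

A ↔ A = 3 ↔ 3 = 6
B → B = 2 → 2 = 6
(B → B) → A = 6 → 3 = 3
(A ↔ A) ∨ ((B → B) → A) = 6 ∨ 3 = 6
B → A = 2 → 3 = 6
A → A = 3 → 3 = 6
(A → A) ↔ A = 6 ↔ 3 = 3
(B → A) ∨ ((A → A) ↔ A) = 6 ∨ 3 = 6
((A ↔ A) ∨ ((B → B) → A)) ∨ ((B → A) ∨ ((A → A) ↔ A)) = 6 ∨ 6 = 6
B ∨ A = 2 ∨ 3 = 3
A ↔ B = 3 ↔ 2 = 5
B ∨ (A ↔ B) = 2 ∨ 5 = 5
(B ∨ A) → (B ∨ (A ↔ B)) = 3 → 5 = 6
(((A ↔ A) ∨ ((B → B) → A)) ∨ ((B → A) ∨ ((A → A) ↔ A))) ↔ ((B ∨ A) → (B ∨ (A ↔ B))) = 6 ↔ 6 = 6
A ∨ A = 3 ∨ 3 = 3
B → (A ∨ A) = 2 → 3 = 6
B ∨ B = 2 ∨ 2 = 2
(B → (A ∨ A)) ↔ (B ∨ B) = 6 ↔ 2 = 2
~B = ~2 = 4
~B ∨ B = 4 ∨ 2 = 4
A ↔ A = 3 ↔ 3 = 6
B → (A ↔ A) = 2 → 6 = 6
(~B ∨ B) ∨ (B → (A ↔ A)) = 4 ∨ 6 = 6
B → A = 2 → 3 = 6
~B = ~2 = 4
(B → A) ∨ ~B = 6 ∨ 4 = 6
((~B ∨ B) ∨ (B → (A ↔ A))) ↔ ((B → A) ∨ ~B) = 6 ↔ 6 = 6
((B → (A ∨ A)) ↔ (B ∨ B)) ↔ (((~B ∨ B) ∨ (B → (A ↔ A))) ↔ ((B → A) ∨ ~B)) = 2 ↔ 6 = 2
((((A ↔ A) ∨ ((B → B) → A)) ∨ ((B → A) ∨ ((A → A) ↔ A))) ↔ ((B ∨ A) → (B ∨ (A ↔ B)))) → (((B → (A ∨ A)) ↔ (B ∨ B)) ↔ (((~B ∨ B) ∨ (B → (A ↔ A))) ↔ ((B → A) ∨ ~B))) = 6 → 2 = 2
A → A = 3 → 3 = 6
A ↔ B = 3 ↔ 2 = 5
(A ↔ B) ∨ B = 5 ∨ 2 = 5
~A = ~3 = 3
((A ↔ B) ∨ B) ↔ ~A = 5 ↔ 3 = 4
(A → A) ↔ (((A ↔ B) ∨ B) ↔ ~A) = 6 ↔ 4 = 4
A → B = 3 → 2 = 5
B ∨ (A → B) = 2 ∨ 5 = 5
B ∨ A = 2 ∨ 3 = 3
(B ∨ A) ↔ A = 3 ↔ 3 = 6
A ∨ ((B ∨ A) ↔ A) = 3 ∨ 6 = 6
(B ∨ (A → B)) ↔ (A ∨ ((B ∨ A) ↔ A)) = 5 ↔ 6 = 5
((A → A) ↔ (((A ↔ B) ∨ B) ↔ ~A)) ↔ ((B ∨ (A → B)) ↔ (A ∨ ((B ∨ A) ↔ A))) = 4 ↔ 5 = 5
B ∨ A = 2 ∨ 3 = 3
A ∨ (B ∨ A) = 3 ∨ 3 = 3
~(A ∨ (B ∨ A)) = ~3 = 3
~B = ~2 = 4
~~B = ~4 = 2
~B = ~2 = 4
~~B ↔ ~B = 2 ↔ 4 = 4
~(A ∨ (B ∨ A)) ↔ (~~B ↔ ~B) = 3 ↔ 4 = 5
~(~(A ∨ (B ∨ A)) ↔ (~~B ↔ ~B)) = ~5 = 1
(((A → A) ↔ (((A ↔ B) ∨ B) ↔ ~A)) ↔ ((B ∨ (A → B)) ↔ (A ∨ ((B ∨ A) ↔ A)))) ↔ ~(~(A ∨ (B ∨ A)) ↔ (~~B ↔ ~B)) = 5 ↔ 1 = 2
(((((A ↔ A) ∨ ((B → B) → A)) ∨ ((B → A) ∨ ((A → A) ↔ A))) ↔ ((B ∨ A) → (B ∨ (A ↔ B)))) → (((B → (A ∨ A)) ↔ (B ∨ B)) ↔ (((~B ∨ B) ∨ (B → (A ↔ A))) ↔ ((B → A) ∨ ~B)))) ∨ ((((A → A) ↔ (((A ↔ B) ∨ B) ↔ ~A)) ↔ ((B ∨ (A → B)) ↔ (A ∨ ((B ∨ A) ↔ A)))) ↔ ~(~(A ∨ (B ∨ A)) ↔ (~~B ↔ ~B))) = 2 ∨ 2 = 2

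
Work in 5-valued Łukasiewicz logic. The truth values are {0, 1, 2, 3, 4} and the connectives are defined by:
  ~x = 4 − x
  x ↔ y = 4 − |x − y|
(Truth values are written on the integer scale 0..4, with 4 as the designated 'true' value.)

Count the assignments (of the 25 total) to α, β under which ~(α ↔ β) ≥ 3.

6

value 4: 2 assignments (counts)
value 3: 4 assignments (counts)
value 2: 6 assignments
value 1: 8 assignments
value 0: 5 assignments
So 6 of the 25 assignments meet the threshold.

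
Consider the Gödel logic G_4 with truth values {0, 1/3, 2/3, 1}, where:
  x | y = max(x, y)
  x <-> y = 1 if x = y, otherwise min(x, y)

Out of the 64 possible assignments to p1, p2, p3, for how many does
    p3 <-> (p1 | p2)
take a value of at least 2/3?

value 1: 16 assignments (counts)
value 2/3: 12 assignments (counts)
value 1/3: 18 assignments
value 0: 18 assignments
So 28 of the 64 assignments meet the threshold.

28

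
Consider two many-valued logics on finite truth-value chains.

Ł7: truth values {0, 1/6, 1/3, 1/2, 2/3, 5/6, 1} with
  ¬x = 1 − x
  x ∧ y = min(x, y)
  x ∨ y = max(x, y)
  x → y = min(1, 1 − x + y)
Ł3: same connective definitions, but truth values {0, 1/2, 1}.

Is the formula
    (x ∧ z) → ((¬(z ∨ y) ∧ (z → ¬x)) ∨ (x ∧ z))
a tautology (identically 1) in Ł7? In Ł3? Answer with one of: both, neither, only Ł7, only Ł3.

In Ł7: every assignment gives 1 — tautology.
In Ł3: every assignment gives 1 — tautology.

both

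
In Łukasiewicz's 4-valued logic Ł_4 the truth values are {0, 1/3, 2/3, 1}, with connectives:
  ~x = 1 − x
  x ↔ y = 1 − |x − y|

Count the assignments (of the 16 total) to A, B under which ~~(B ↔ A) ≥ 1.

4

A = 0, B = 0 ↦ 1  ≥
A = 0, B = 1/3 ↦ 2/3  <
A = 0, B = 2/3 ↦ 1/3  <
A = 0, B = 1 ↦ 0  <
A = 1/3, B = 0 ↦ 2/3  <
A = 1/3, B = 1/3 ↦ 1  ≥
A = 1/3, B = 2/3 ↦ 2/3  <
A = 1/3, B = 1 ↦ 1/3  <
A = 2/3, B = 0 ↦ 1/3  <
A = 2/3, B = 1/3 ↦ 2/3  <
A = 2/3, B = 2/3 ↦ 1  ≥
A = 2/3, B = 1 ↦ 2/3  <
A = 1, B = 0 ↦ 0  <
A = 1, B = 1/3 ↦ 1/3  <
A = 1, B = 2/3 ↦ 2/3  <
A = 1, B = 1 ↦ 1  ≥
So 4 of the 16 assignments meet the threshold.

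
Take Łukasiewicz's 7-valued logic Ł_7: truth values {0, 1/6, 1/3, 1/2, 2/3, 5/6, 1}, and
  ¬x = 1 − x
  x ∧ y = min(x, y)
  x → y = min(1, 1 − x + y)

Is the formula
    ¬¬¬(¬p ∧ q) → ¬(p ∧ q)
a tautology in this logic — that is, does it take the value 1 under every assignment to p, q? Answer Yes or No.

Counterexample: take p = 2/3, q = 1/2.
¬p = ¬2/3 = 1/3
¬p ∧ q = 1/3 ∧ 1/2 = 1/3
¬(¬p ∧ q) = ¬1/3 = 2/3
¬¬(¬p ∧ q) = ¬2/3 = 1/3
¬¬¬(¬p ∧ q) = ¬1/3 = 2/3
p ∧ q = 2/3 ∧ 1/2 = 1/2
¬(p ∧ q) = ¬1/2 = 1/2
¬¬¬(¬p ∧ q) → ¬(p ∧ q) = 2/3 → 1/2 = 5/6
This gives 5/6 ≠ 1.

No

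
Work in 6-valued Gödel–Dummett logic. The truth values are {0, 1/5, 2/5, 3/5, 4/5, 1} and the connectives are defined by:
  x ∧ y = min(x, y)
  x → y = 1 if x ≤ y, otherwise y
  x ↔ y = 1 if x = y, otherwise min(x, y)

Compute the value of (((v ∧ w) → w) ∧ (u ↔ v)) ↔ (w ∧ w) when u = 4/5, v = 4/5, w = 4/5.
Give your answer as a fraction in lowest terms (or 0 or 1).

4/5

v ∧ w = 4/5 ∧ 4/5 = 4/5
(v ∧ w) → w = 4/5 → 4/5 = 1
u ↔ v = 4/5 ↔ 4/5 = 1
((v ∧ w) → w) ∧ (u ↔ v) = 1 ∧ 1 = 1
w ∧ w = 4/5 ∧ 4/5 = 4/5
(((v ∧ w) → w) ∧ (u ↔ v)) ↔ (w ∧ w) = 1 ↔ 4/5 = 4/5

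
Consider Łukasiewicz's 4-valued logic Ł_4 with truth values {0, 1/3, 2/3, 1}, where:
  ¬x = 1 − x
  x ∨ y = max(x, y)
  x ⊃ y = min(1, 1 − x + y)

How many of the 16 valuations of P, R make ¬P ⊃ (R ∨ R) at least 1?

P = 0, R = 0 ↦ 0  <
P = 0, R = 1/3 ↦ 1/3  <
P = 0, R = 2/3 ↦ 2/3  <
P = 0, R = 1 ↦ 1  ≥
P = 1/3, R = 0 ↦ 1/3  <
P = 1/3, R = 1/3 ↦ 2/3  <
P = 1/3, R = 2/3 ↦ 1  ≥
P = 1/3, R = 1 ↦ 1  ≥
P = 2/3, R = 0 ↦ 2/3  <
P = 2/3, R = 1/3 ↦ 1  ≥
P = 2/3, R = 2/3 ↦ 1  ≥
P = 2/3, R = 1 ↦ 1  ≥
P = 1, R = 0 ↦ 1  ≥
P = 1, R = 1/3 ↦ 1  ≥
P = 1, R = 2/3 ↦ 1  ≥
P = 1, R = 1 ↦ 1  ≥
So 10 of the 16 assignments meet the threshold.

10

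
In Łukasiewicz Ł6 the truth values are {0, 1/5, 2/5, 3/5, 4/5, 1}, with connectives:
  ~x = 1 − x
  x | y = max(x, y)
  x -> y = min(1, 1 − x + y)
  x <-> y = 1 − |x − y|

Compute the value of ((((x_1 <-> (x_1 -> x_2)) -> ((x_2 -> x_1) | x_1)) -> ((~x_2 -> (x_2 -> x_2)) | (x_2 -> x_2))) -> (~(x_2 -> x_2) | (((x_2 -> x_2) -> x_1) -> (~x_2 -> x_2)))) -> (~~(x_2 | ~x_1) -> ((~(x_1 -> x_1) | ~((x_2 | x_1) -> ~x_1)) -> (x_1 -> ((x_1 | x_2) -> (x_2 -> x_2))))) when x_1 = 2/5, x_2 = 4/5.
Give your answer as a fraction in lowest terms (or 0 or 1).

1

x_1 -> x_2 = 2/5 -> 4/5 = 1
x_1 <-> (x_1 -> x_2) = 2/5 <-> 1 = 2/5
x_2 -> x_1 = 4/5 -> 2/5 = 3/5
(x_2 -> x_1) | x_1 = 3/5 | 2/5 = 3/5
(x_1 <-> (x_1 -> x_2)) -> ((x_2 -> x_1) | x_1) = 2/5 -> 3/5 = 1
~x_2 = ~4/5 = 1/5
x_2 -> x_2 = 4/5 -> 4/5 = 1
~x_2 -> (x_2 -> x_2) = 1/5 -> 1 = 1
x_2 -> x_2 = 4/5 -> 4/5 = 1
(~x_2 -> (x_2 -> x_2)) | (x_2 -> x_2) = 1 | 1 = 1
((x_1 <-> (x_1 -> x_2)) -> ((x_2 -> x_1) | x_1)) -> ((~x_2 -> (x_2 -> x_2)) | (x_2 -> x_2)) = 1 -> 1 = 1
x_2 -> x_2 = 4/5 -> 4/5 = 1
~(x_2 -> x_2) = ~1 = 0
x_2 -> x_2 = 4/5 -> 4/5 = 1
(x_2 -> x_2) -> x_1 = 1 -> 2/5 = 2/5
~x_2 = ~4/5 = 1/5
~x_2 -> x_2 = 1/5 -> 4/5 = 1
((x_2 -> x_2) -> x_1) -> (~x_2 -> x_2) = 2/5 -> 1 = 1
~(x_2 -> x_2) | (((x_2 -> x_2) -> x_1) -> (~x_2 -> x_2)) = 0 | 1 = 1
(((x_1 <-> (x_1 -> x_2)) -> ((x_2 -> x_1) | x_1)) -> ((~x_2 -> (x_2 -> x_2)) | (x_2 -> x_2))) -> (~(x_2 -> x_2) | (((x_2 -> x_2) -> x_1) -> (~x_2 -> x_2))) = 1 -> 1 = 1
~x_1 = ~2/5 = 3/5
x_2 | ~x_1 = 4/5 | 3/5 = 4/5
~(x_2 | ~x_1) = ~4/5 = 1/5
~~(x_2 | ~x_1) = ~1/5 = 4/5
x_1 -> x_1 = 2/5 -> 2/5 = 1
~(x_1 -> x_1) = ~1 = 0
x_2 | x_1 = 4/5 | 2/5 = 4/5
~x_1 = ~2/5 = 3/5
(x_2 | x_1) -> ~x_1 = 4/5 -> 3/5 = 4/5
~((x_2 | x_1) -> ~x_1) = ~4/5 = 1/5
~(x_1 -> x_1) | ~((x_2 | x_1) -> ~x_1) = 0 | 1/5 = 1/5
x_1 | x_2 = 2/5 | 4/5 = 4/5
x_2 -> x_2 = 4/5 -> 4/5 = 1
(x_1 | x_2) -> (x_2 -> x_2) = 4/5 -> 1 = 1
x_1 -> ((x_1 | x_2) -> (x_2 -> x_2)) = 2/5 -> 1 = 1
(~(x_1 -> x_1) | ~((x_2 | x_1) -> ~x_1)) -> (x_1 -> ((x_1 | x_2) -> (x_2 -> x_2))) = 1/5 -> 1 = 1
~~(x_2 | ~x_1) -> ((~(x_1 -> x_1) | ~((x_2 | x_1) -> ~x_1)) -> (x_1 -> ((x_1 | x_2) -> (x_2 -> x_2)))) = 4/5 -> 1 = 1
((((x_1 <-> (x_1 -> x_2)) -> ((x_2 -> x_1) | x_1)) -> ((~x_2 -> (x_2 -> x_2)) | (x_2 -> x_2))) -> (~(x_2 -> x_2) | (((x_2 -> x_2) -> x_1) -> (~x_2 -> x_2)))) -> (~~(x_2 | ~x_1) -> ((~(x_1 -> x_1) | ~((x_2 | x_1) -> ~x_1)) -> (x_1 -> ((x_1 | x_2) -> (x_2 -> x_2))))) = 1 -> 1 = 1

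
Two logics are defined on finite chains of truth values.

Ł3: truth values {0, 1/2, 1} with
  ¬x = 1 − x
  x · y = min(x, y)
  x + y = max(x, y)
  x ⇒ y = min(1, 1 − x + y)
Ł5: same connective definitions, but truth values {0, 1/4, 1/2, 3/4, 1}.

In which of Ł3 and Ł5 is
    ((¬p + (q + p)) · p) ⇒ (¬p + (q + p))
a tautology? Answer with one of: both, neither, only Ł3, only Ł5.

In Ł3: every assignment gives 1 — tautology.
In Ł5: every assignment gives 1 — tautology.

both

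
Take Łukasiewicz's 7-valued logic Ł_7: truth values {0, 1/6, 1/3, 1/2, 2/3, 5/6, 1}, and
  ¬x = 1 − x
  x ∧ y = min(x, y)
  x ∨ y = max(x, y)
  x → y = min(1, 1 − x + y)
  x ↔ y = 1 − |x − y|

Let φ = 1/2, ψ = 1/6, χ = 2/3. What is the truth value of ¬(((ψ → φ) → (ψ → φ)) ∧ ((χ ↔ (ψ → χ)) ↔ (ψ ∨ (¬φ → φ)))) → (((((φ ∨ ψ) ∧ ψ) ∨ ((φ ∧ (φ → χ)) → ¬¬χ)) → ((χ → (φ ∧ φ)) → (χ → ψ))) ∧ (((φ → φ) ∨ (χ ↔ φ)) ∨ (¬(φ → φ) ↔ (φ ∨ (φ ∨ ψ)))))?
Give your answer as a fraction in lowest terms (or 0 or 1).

1

ψ → φ = 1/6 → 1/2 = 1
ψ → φ = 1/6 → 1/2 = 1
(ψ → φ) → (ψ → φ) = 1 → 1 = 1
ψ → χ = 1/6 → 2/3 = 1
χ ↔ (ψ → χ) = 2/3 ↔ 1 = 2/3
¬φ = ¬1/2 = 1/2
¬φ → φ = 1/2 → 1/2 = 1
ψ ∨ (¬φ → φ) = 1/6 ∨ 1 = 1
(χ ↔ (ψ → χ)) ↔ (ψ ∨ (¬φ → φ)) = 2/3 ↔ 1 = 2/3
((ψ → φ) → (ψ → φ)) ∧ ((χ ↔ (ψ → χ)) ↔ (ψ ∨ (¬φ → φ))) = 1 ∧ 2/3 = 2/3
¬(((ψ → φ) → (ψ → φ)) ∧ ((χ ↔ (ψ → χ)) ↔ (ψ ∨ (¬φ → φ)))) = ¬2/3 = 1/3
φ ∨ ψ = 1/2 ∨ 1/6 = 1/2
(φ ∨ ψ) ∧ ψ = 1/2 ∧ 1/6 = 1/6
φ → χ = 1/2 → 2/3 = 1
φ ∧ (φ → χ) = 1/2 ∧ 1 = 1/2
¬χ = ¬2/3 = 1/3
¬¬χ = ¬1/3 = 2/3
(φ ∧ (φ → χ)) → ¬¬χ = 1/2 → 2/3 = 1
((φ ∨ ψ) ∧ ψ) ∨ ((φ ∧ (φ → χ)) → ¬¬χ) = 1/6 ∨ 1 = 1
φ ∧ φ = 1/2 ∧ 1/2 = 1/2
χ → (φ ∧ φ) = 2/3 → 1/2 = 5/6
χ → ψ = 2/3 → 1/6 = 1/2
(χ → (φ ∧ φ)) → (χ → ψ) = 5/6 → 1/2 = 2/3
(((φ ∨ ψ) ∧ ψ) ∨ ((φ ∧ (φ → χ)) → ¬¬χ)) → ((χ → (φ ∧ φ)) → (χ → ψ)) = 1 → 2/3 = 2/3
φ → φ = 1/2 → 1/2 = 1
χ ↔ φ = 2/3 ↔ 1/2 = 5/6
(φ → φ) ∨ (χ ↔ φ) = 1 ∨ 5/6 = 1
φ → φ = 1/2 → 1/2 = 1
¬(φ → φ) = ¬1 = 0
φ ∨ ψ = 1/2 ∨ 1/6 = 1/2
φ ∨ (φ ∨ ψ) = 1/2 ∨ 1/2 = 1/2
¬(φ → φ) ↔ (φ ∨ (φ ∨ ψ)) = 0 ↔ 1/2 = 1/2
((φ → φ) ∨ (χ ↔ φ)) ∨ (¬(φ → φ) ↔ (φ ∨ (φ ∨ ψ))) = 1 ∨ 1/2 = 1
((((φ ∨ ψ) ∧ ψ) ∨ ((φ ∧ (φ → χ)) → ¬¬χ)) → ((χ → (φ ∧ φ)) → (χ → ψ))) ∧ (((φ → φ) ∨ (χ ↔ φ)) ∨ (¬(φ → φ) ↔ (φ ∨ (φ ∨ ψ)))) = 2/3 ∧ 1 = 2/3
¬(((ψ → φ) → (ψ → φ)) ∧ ((χ ↔ (ψ → χ)) ↔ (ψ ∨ (¬φ → φ)))) → (((((φ ∨ ψ) ∧ ψ) ∨ ((φ ∧ (φ → χ)) → ¬¬χ)) → ((χ → (φ ∧ φ)) → (χ → ψ))) ∧ (((φ → φ) ∨ (χ ↔ φ)) ∨ (¬(φ → φ) ↔ (φ ∨ (φ ∨ ψ))))) = 1/3 → 2/3 = 1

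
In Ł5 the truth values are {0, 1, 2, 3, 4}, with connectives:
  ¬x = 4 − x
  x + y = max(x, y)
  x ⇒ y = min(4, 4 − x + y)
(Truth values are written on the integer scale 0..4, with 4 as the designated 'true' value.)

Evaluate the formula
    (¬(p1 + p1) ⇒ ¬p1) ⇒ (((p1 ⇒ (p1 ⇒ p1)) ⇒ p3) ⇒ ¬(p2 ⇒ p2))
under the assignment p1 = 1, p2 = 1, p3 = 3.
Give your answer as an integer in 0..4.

p1 + p1 = 1 + 1 = 1
¬(p1 + p1) = ¬1 = 3
¬p1 = ¬1 = 3
¬(p1 + p1) ⇒ ¬p1 = 3 ⇒ 3 = 4
p1 ⇒ p1 = 1 ⇒ 1 = 4
p1 ⇒ (p1 ⇒ p1) = 1 ⇒ 4 = 4
(p1 ⇒ (p1 ⇒ p1)) ⇒ p3 = 4 ⇒ 3 = 3
p2 ⇒ p2 = 1 ⇒ 1 = 4
¬(p2 ⇒ p2) = ¬4 = 0
((p1 ⇒ (p1 ⇒ p1)) ⇒ p3) ⇒ ¬(p2 ⇒ p2) = 3 ⇒ 0 = 1
(¬(p1 + p1) ⇒ ¬p1) ⇒ (((p1 ⇒ (p1 ⇒ p1)) ⇒ p3) ⇒ ¬(p2 ⇒ p2)) = 4 ⇒ 1 = 1

1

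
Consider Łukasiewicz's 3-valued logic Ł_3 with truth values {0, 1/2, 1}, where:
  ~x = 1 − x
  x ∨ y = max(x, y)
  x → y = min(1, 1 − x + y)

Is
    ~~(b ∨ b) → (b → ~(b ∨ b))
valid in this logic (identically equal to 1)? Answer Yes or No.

Counterexample: take b = 1.
b ∨ b = 1 ∨ 1 = 1
~(b ∨ b) = ~1 = 0
~~(b ∨ b) = ~0 = 1
b ∨ b = 1 ∨ 1 = 1
~(b ∨ b) = ~1 = 0
b → ~(b ∨ b) = 1 → 0 = 0
~~(b ∨ b) → (b → ~(b ∨ b)) = 1 → 0 = 0
This gives 0 ≠ 1.

No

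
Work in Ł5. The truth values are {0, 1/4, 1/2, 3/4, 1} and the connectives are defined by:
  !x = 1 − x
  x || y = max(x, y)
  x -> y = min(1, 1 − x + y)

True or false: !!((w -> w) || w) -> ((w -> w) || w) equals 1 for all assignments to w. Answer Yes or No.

Yes

w = 0 ↦ 1
w = 1/4 ↦ 1
w = 1/2 ↦ 1
w = 3/4 ↦ 1
w = 1 ↦ 1
Every assignment gives a value ≥ 1.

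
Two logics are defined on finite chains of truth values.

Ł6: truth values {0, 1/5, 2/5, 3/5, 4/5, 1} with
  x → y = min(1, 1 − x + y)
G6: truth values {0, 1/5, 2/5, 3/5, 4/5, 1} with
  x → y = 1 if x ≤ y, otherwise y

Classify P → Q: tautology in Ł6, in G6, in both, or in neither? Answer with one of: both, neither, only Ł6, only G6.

In Ł6: at P = 1/5, Q = 0 the value is 4/5 — not a tautology.
In G6: at P = 1/5, Q = 0 the value is 0 — not a tautology.

neither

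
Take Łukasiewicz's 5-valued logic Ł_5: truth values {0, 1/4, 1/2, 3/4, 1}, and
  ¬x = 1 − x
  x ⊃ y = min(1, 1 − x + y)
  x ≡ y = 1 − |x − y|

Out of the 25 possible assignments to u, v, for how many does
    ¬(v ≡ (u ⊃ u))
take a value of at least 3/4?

value 1: 5 assignments (counts)
value 3/4: 5 assignments (counts)
value 1/2: 5 assignments
value 1/4: 5 assignments
value 0: 5 assignments
So 10 of the 25 assignments meet the threshold.

10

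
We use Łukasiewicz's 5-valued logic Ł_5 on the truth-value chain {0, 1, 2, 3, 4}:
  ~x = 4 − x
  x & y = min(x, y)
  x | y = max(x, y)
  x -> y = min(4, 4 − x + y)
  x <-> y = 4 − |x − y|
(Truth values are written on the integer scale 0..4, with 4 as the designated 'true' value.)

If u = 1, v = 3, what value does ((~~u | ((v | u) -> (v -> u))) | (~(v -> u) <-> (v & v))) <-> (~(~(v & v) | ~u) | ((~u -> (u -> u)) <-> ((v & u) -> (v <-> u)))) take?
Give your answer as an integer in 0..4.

3

~u = ~1 = 3
~~u = ~3 = 1
v | u = 3 | 1 = 3
v -> u = 3 -> 1 = 2
(v | u) -> (v -> u) = 3 -> 2 = 3
~~u | ((v | u) -> (v -> u)) = 1 | 3 = 3
v -> u = 3 -> 1 = 2
~(v -> u) = ~2 = 2
v & v = 3 & 3 = 3
~(v -> u) <-> (v & v) = 2 <-> 3 = 3
(~~u | ((v | u) -> (v -> u))) | (~(v -> u) <-> (v & v)) = 3 | 3 = 3
v & v = 3 & 3 = 3
~(v & v) = ~3 = 1
~u = ~1 = 3
~(v & v) | ~u = 1 | 3 = 3
~(~(v & v) | ~u) = ~3 = 1
~u = ~1 = 3
u -> u = 1 -> 1 = 4
~u -> (u -> u) = 3 -> 4 = 4
v & u = 3 & 1 = 1
v <-> u = 3 <-> 1 = 2
(v & u) -> (v <-> u) = 1 -> 2 = 4
(~u -> (u -> u)) <-> ((v & u) -> (v <-> u)) = 4 <-> 4 = 4
~(~(v & v) | ~u) | ((~u -> (u -> u)) <-> ((v & u) -> (v <-> u))) = 1 | 4 = 4
((~~u | ((v | u) -> (v -> u))) | (~(v -> u) <-> (v & v))) <-> (~(~(v & v) | ~u) | ((~u -> (u -> u)) <-> ((v & u) -> (v <-> u)))) = 3 <-> 4 = 3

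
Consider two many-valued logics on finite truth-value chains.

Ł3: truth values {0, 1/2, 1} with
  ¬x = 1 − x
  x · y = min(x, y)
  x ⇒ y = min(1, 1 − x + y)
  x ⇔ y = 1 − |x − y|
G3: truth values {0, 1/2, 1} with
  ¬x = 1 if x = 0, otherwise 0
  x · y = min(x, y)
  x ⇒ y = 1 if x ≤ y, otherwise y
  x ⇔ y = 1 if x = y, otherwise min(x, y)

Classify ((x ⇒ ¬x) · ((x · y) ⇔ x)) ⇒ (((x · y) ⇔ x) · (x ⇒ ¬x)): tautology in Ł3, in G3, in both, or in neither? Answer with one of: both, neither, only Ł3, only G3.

In Ł3: every assignment gives 1 — tautology.
In G3: every assignment gives 1 — tautology.

both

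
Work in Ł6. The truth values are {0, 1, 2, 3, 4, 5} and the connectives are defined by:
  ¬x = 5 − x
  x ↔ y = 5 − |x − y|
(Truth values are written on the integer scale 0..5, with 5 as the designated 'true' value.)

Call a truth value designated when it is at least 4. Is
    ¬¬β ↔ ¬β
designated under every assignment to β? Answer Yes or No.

No

Counterexample: take β = 0.
¬β = ¬0 = 5
¬¬β = ¬5 = 0
¬β = ¬0 = 5
¬¬β ↔ ¬β = 0 ↔ 5 = 0
This gives 0, which is below 4.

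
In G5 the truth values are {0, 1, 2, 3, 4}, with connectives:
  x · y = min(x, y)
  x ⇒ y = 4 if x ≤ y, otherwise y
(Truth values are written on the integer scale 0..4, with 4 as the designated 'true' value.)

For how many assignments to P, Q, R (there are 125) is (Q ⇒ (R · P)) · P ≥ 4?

value 4: 15 assignments (counts)
value 3: 17 assignments
value 2: 22 assignments
value 1: 30 assignments
value 0: 41 assignments
So 15 of the 125 assignments meet the threshold.

15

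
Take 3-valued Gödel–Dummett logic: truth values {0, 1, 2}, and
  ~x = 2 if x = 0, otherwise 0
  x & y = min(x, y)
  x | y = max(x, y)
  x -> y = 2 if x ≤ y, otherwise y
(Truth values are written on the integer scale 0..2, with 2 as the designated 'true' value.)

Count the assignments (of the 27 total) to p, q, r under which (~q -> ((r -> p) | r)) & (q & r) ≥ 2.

value 2: 3 assignments (counts)
value 1: 9 assignments
value 0: 15 assignments
So 3 of the 27 assignments meet the threshold.

3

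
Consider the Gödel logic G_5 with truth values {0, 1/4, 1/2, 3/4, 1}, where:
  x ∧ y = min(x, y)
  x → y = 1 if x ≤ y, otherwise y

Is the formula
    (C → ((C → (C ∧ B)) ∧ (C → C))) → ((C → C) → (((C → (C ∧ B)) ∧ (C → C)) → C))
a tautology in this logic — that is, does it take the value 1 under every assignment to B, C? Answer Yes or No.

No

Counterexample: take B = 0, C = 0.
C ∧ B = 0 ∧ 0 = 0
C → (C ∧ B) = 0 → 0 = 1
C → C = 0 → 0 = 1
(C → (C ∧ B)) ∧ (C → C) = 1 ∧ 1 = 1
C → ((C → (C ∧ B)) ∧ (C → C)) = 0 → 1 = 1
C → C = 0 → 0 = 1
C ∧ B = 0 ∧ 0 = 0
C → (C ∧ B) = 0 → 0 = 1
C → C = 0 → 0 = 1
(C → (C ∧ B)) ∧ (C → C) = 1 ∧ 1 = 1
((C → (C ∧ B)) ∧ (C → C)) → C = 1 → 0 = 0
(C → C) → (((C → (C ∧ B)) ∧ (C → C)) → C) = 1 → 0 = 0
(C → ((C → (C ∧ B)) ∧ (C → C))) → ((C → C) → (((C → (C ∧ B)) ∧ (C → C)) → C)) = 1 → 0 = 0
This gives 0 ≠ 1.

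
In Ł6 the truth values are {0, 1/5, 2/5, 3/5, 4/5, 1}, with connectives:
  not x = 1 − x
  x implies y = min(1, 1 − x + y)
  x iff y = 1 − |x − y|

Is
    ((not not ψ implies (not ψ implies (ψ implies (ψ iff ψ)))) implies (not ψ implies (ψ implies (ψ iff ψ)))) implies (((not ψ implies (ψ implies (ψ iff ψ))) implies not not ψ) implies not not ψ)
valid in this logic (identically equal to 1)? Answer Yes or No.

ψ = 0 ↦ 1
ψ = 1/5 ↦ 1
ψ = 2/5 ↦ 1
ψ = 3/5 ↦ 1
ψ = 4/5 ↦ 1
ψ = 1 ↦ 1
Every assignment gives a value ≥ 1.

Yes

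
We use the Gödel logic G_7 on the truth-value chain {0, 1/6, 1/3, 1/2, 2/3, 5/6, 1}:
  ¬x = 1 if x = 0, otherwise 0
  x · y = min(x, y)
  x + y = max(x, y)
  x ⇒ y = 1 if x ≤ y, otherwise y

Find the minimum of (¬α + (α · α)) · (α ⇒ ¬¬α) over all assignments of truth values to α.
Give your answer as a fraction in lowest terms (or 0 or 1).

Take α = 1/6:
¬α = ¬1/6 = 0
α · α = 1/6 · 1/6 = 1/6
¬α + (α · α) = 0 + 1/6 = 1/6
¬α = ¬1/6 = 0
¬¬α = ¬0 = 1
α ⇒ ¬¬α = 1/6 ⇒ 1 = 1
(¬α + (α · α)) · (α ⇒ ¬¬α) = 1/6 · 1 = 1/6
No assignment yields a value below 1/6, so this is the minimum.

1/6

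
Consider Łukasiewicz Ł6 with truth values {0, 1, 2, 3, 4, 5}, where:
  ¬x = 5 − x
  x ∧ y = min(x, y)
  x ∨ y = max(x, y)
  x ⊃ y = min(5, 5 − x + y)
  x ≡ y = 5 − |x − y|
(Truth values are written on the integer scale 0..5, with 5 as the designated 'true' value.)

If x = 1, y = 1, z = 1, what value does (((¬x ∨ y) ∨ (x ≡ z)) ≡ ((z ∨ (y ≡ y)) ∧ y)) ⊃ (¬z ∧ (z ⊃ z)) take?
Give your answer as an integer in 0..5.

¬x = ¬1 = 4
¬x ∨ y = 4 ∨ 1 = 4
x ≡ z = 1 ≡ 1 = 5
(¬x ∨ y) ∨ (x ≡ z) = 4 ∨ 5 = 5
y ≡ y = 1 ≡ 1 = 5
z ∨ (y ≡ y) = 1 ∨ 5 = 5
(z ∨ (y ≡ y)) ∧ y = 5 ∧ 1 = 1
((¬x ∨ y) ∨ (x ≡ z)) ≡ ((z ∨ (y ≡ y)) ∧ y) = 5 ≡ 1 = 1
¬z = ¬1 = 4
z ⊃ z = 1 ⊃ 1 = 5
¬z ∧ (z ⊃ z) = 4 ∧ 5 = 4
(((¬x ∨ y) ∨ (x ≡ z)) ≡ ((z ∨ (y ≡ y)) ∧ y)) ⊃ (¬z ∧ (z ⊃ z)) = 1 ⊃ 4 = 5

5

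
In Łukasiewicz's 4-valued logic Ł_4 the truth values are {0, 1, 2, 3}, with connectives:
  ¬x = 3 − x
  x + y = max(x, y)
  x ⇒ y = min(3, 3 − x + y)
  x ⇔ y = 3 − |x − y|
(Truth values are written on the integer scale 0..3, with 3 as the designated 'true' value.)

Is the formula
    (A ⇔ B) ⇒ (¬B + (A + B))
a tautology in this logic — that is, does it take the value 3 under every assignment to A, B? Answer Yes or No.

Counterexample: take A = 1, B = 1.
A ⇔ B = 1 ⇔ 1 = 3
¬B = ¬1 = 2
A + B = 1 + 1 = 1
¬B + (A + B) = 2 + 1 = 2
(A ⇔ B) ⇒ (¬B + (A + B)) = 3 ⇒ 2 = 2
This gives 2 ≠ 3.

No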